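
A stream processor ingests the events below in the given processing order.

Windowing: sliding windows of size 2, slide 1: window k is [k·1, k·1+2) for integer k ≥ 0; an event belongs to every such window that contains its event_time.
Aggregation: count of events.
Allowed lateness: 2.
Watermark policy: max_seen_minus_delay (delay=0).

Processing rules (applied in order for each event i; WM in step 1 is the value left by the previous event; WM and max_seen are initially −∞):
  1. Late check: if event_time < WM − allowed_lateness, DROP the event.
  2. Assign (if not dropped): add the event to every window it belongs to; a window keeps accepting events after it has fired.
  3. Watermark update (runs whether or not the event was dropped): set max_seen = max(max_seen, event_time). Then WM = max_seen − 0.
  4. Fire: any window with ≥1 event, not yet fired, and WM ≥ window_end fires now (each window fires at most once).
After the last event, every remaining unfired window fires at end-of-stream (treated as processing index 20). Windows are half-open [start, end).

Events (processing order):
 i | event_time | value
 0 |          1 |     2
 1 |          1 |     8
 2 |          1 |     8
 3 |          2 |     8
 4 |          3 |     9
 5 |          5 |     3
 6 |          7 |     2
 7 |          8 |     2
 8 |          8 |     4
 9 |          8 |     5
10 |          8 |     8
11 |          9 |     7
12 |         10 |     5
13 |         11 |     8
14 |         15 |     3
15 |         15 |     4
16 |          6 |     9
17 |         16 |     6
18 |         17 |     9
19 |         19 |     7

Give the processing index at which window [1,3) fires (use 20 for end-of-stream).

4

i=0 t=1 v=2: → [1,3),[0,2); WM=1
i=1 t=1 v=8: → [1,3),[0,2); WM=1
i=2 t=1 v=8: → [1,3),[0,2); WM=1
i=3 t=2 v=8: → [2,4),[1,3); WM=2; [0,2) fires=3
i=4 t=3 v=9: → [3,5),[2,4); WM=3; [1,3) fires=4
i=5 t=5 v=3: → [5,7),[4,6); WM=5; [2,4) fires=2 [3,5) fires=1
i=6 t=7 v=2: → [7,9),[6,8); WM=7; [4,6) fires=1 [5,7) fires=1
i=7 t=8 v=2: → [8,10),[7,9); WM=8; [6,8) fires=1
i=8 t=8 v=4: → [8,10),[7,9); WM=8
i=9 t=8 v=5: → [8,10),[7,9); WM=8
i=10 t=8 v=8: → [8,10),[7,9); WM=8
i=11 t=9 v=7: → [9,11),[8,10); WM=9; [7,9) fires=5
i=12 t=10 v=5: → [10,12),[9,11); WM=10; [8,10) fires=5
i=13 t=11 v=8: → [11,13),[10,12); WM=11; [9,11) fires=2
i=14 t=15 v=3: → [15,17),[14,16); WM=15; [10,12) fires=2 [11,13) fires=1
i=15 t=15 v=4: → [15,17),[14,16); WM=15
i=16 t=6 v=9: DROP (t<15-2); WM=15
i=17 t=16 v=6: → [16,18),[15,17); WM=16; [14,16) fires=2
i=18 t=17 v=9: → [17,19),[16,18); WM=17; [15,17) fires=3
i=19 t=19 v=7: → [19,21),[18,20); WM=19; [16,18) fires=2 [17,19) fires=1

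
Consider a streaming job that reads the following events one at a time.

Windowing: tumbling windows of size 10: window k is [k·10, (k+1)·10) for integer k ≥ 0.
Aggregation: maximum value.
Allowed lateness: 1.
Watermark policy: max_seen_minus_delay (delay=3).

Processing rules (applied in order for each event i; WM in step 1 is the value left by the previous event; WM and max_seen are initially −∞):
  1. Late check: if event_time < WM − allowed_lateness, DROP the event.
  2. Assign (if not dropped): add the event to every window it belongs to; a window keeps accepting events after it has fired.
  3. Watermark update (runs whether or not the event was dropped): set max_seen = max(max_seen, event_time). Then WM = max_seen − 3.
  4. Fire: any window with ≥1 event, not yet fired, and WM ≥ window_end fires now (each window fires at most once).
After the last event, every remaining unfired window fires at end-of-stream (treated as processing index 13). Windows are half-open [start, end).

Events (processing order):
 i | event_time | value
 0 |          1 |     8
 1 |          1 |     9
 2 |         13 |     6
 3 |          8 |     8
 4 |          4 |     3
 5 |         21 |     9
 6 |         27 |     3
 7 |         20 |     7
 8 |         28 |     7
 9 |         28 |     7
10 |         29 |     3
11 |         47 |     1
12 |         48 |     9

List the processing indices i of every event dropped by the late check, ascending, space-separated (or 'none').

i=0 t=1 v=8: → [0,10); WM=-2
i=1 t=1 v=9: → [0,10); WM=-2
i=2 t=13 v=6: → [10,20); WM=10; [0,10) fires=9
i=3 t=8 v=8: DROP (t<10-1); WM=10
i=4 t=4 v=3: DROP (t<10-1); WM=10
i=5 t=21 v=9: → [20,30); WM=18
i=6 t=27 v=3: → [20,30); WM=24; [10,20) fires=6
i=7 t=20 v=7: DROP (t<24-1); WM=24
i=8 t=28 v=7: → [20,30); WM=25
i=9 t=28 v=7: → [20,30); WM=25
i=10 t=29 v=3: → [20,30); WM=26
i=11 t=47 v=1: → [40,50); WM=44; [20,30) fires=9
i=12 t=48 v=9: → [40,50); WM=45

3 4 7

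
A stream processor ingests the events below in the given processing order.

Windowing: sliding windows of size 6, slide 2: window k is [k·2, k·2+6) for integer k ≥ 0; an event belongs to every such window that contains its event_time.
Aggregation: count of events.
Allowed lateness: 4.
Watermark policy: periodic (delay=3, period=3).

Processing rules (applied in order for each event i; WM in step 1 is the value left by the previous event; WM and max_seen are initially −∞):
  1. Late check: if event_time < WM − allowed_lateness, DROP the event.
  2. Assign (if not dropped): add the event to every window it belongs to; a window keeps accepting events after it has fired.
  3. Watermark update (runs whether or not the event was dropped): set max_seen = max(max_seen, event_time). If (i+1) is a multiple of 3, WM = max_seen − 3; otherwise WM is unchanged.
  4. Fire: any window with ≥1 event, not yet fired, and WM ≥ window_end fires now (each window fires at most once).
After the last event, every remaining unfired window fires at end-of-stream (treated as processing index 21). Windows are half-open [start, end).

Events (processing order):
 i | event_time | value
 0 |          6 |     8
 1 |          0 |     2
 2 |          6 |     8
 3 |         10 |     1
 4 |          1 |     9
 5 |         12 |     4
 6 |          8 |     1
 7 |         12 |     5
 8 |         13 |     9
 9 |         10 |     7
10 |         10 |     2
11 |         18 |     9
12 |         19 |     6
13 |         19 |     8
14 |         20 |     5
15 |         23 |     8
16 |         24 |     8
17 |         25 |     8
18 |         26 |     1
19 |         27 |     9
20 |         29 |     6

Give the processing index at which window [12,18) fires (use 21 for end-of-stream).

i=0 t=6 v=8: → [6,12),[4,10),[2,8); WM=−∞
i=1 t=0 v=2: → [0,6); WM=−∞
i=2 t=6 v=8: → [6,12),[4,10),[2,8); WM=3
i=3 t=10 v=1: → [10,16),[8,14),[6,12); WM=3
i=4 t=1 v=9: → [0,6); WM=3
i=5 t=12 v=4: → [12,18),[10,16),[8,14); WM=9; [0,6) fires=2 [2,8) fires=2
i=6 t=8 v=1: → [8,14),[6,12),[4,10); WM=9
i=7 t=12 v=5: → [12,18),[10,16),[8,14); WM=9
i=8 t=13 v=9: → [12,18),[10,16),[8,14); WM=10; [4,10) fires=3
i=9 t=10 v=7: → [10,16),[8,14),[6,12); WM=10
i=10 t=10 v=2: → [10,16),[8,14),[6,12); WM=10
i=11 t=18 v=9: → [18,24),[16,22),[14,20); WM=15; [6,12) fires=6 [8,14) fires=7
i=12 t=19 v=6: → [18,24),[16,22),[14,20); WM=15
i=13 t=19 v=8: → [18,24),[16,22),[14,20); WM=15
i=14 t=20 v=5: → [20,26),[18,24),[16,22); WM=17; [10,16) fires=6
i=15 t=23 v=8: → [22,28),[20,26),[18,24); WM=17
i=16 t=24 v=8: → [24,30),[22,28),[20,26); WM=17
i=17 t=25 v=8: → [24,30),[22,28),[20,26); WM=22; [12,18) fires=3 [14,20) fires=3 [16,22) fires=4
i=18 t=26 v=1: → [26,32),[24,30),[22,28); WM=22
i=19 t=27 v=9: → [26,32),[24,30),[22,28); WM=22
i=20 t=29 v=6: → [28,34),[26,32),[24,30); WM=26; [18,24) fires=5 [20,26) fires=4

17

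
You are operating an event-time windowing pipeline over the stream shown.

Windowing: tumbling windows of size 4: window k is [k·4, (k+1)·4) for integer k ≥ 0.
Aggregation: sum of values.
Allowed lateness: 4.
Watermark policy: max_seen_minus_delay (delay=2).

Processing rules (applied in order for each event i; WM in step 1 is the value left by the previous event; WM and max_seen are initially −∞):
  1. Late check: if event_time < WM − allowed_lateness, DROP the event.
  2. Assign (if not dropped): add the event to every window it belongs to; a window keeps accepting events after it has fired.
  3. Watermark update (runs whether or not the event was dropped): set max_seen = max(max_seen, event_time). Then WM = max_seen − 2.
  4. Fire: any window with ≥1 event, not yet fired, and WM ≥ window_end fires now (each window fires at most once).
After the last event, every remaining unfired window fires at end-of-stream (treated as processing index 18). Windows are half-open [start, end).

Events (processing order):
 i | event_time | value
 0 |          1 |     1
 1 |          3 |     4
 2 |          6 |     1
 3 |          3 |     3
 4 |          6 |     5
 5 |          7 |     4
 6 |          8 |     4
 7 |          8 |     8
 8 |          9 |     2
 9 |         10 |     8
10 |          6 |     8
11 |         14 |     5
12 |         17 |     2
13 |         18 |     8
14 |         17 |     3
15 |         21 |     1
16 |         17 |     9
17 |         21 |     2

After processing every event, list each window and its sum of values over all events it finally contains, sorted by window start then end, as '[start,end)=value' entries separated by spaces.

i=0 t=1 v=1: → [0,4); WM=-1
i=1 t=3 v=4: → [0,4); WM=1
i=2 t=6 v=1: → [4,8); WM=4; [0,4) fires=5
i=3 t=3 v=3: → [0,4); WM=4
i=4 t=6 v=5: → [4,8); WM=4
i=5 t=7 v=4: → [4,8); WM=5
i=6 t=8 v=4: → [8,12); WM=6
i=7 t=8 v=8: → [8,12); WM=6
i=8 t=9 v=2: → [8,12); WM=7
i=9 t=10 v=8: → [8,12); WM=8; [4,8) fires=10
i=10 t=6 v=8: → [4,8); WM=8
i=11 t=14 v=5: → [12,16); WM=12; [8,12) fires=22
i=12 t=17 v=2: → [16,20); WM=15
i=13 t=18 v=8: → [16,20); WM=16; [12,16) fires=5
i=14 t=17 v=3: → [16,20); WM=16
i=15 t=21 v=1: → [20,24); WM=19
i=16 t=17 v=9: → [16,20); WM=19
i=17 t=21 v=2: → [20,24); WM=19

[0,4)=8 [4,8)=18 [8,12)=22 [12,16)=5 [16,20)=22 [20,24)=3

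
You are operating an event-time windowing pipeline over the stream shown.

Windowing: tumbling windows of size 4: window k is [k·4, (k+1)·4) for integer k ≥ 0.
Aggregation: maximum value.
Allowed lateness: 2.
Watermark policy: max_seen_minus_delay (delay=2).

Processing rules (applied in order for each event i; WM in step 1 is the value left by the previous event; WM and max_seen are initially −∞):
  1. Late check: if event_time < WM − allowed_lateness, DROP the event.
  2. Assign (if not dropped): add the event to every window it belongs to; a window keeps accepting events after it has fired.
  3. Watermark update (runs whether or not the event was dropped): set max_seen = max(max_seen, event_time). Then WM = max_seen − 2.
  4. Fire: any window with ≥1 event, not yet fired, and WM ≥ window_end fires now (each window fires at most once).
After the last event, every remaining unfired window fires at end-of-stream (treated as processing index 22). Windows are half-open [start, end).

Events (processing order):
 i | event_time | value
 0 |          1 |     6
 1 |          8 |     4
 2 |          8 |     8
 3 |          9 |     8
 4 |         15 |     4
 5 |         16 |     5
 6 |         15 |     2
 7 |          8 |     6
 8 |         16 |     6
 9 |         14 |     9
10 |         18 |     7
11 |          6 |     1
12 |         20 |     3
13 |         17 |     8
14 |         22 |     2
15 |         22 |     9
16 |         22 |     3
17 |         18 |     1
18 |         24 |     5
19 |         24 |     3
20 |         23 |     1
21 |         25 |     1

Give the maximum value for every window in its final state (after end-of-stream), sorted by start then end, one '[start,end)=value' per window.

[0,4)=6 [8,12)=8 [12,16)=9 [16,20)=8 [20,24)=9 [24,28)=5

i=0 t=1 v=6: → [0,4); WM=-1
i=1 t=8 v=4: → [8,12); WM=6; [0,4) fires=6
i=2 t=8 v=8: → [8,12); WM=6
i=3 t=9 v=8: → [8,12); WM=7
i=4 t=15 v=4: → [12,16); WM=13; [8,12) fires=8
i=5 t=16 v=5: → [16,20); WM=14
i=6 t=15 v=2: → [12,16); WM=14
i=7 t=8 v=6: DROP (t<14-2); WM=14
i=8 t=16 v=6: → [16,20); WM=14
i=9 t=14 v=9: → [12,16); WM=14
i=10 t=18 v=7: → [16,20); WM=16; [12,16) fires=9
i=11 t=6 v=1: DROP (t<16-2); WM=16
i=12 t=20 v=3: → [20,24); WM=18
i=13 t=17 v=8: → [16,20); WM=18
i=14 t=22 v=2: → [20,24); WM=20; [16,20) fires=8
i=15 t=22 v=9: → [20,24); WM=20
i=16 t=22 v=3: → [20,24); WM=20
i=17 t=18 v=1: → [16,20); WM=20
i=18 t=24 v=5: → [24,28); WM=22
i=19 t=24 v=3: → [24,28); WM=22
i=20 t=23 v=1: → [20,24); WM=22
i=21 t=25 v=1: → [24,28); WM=23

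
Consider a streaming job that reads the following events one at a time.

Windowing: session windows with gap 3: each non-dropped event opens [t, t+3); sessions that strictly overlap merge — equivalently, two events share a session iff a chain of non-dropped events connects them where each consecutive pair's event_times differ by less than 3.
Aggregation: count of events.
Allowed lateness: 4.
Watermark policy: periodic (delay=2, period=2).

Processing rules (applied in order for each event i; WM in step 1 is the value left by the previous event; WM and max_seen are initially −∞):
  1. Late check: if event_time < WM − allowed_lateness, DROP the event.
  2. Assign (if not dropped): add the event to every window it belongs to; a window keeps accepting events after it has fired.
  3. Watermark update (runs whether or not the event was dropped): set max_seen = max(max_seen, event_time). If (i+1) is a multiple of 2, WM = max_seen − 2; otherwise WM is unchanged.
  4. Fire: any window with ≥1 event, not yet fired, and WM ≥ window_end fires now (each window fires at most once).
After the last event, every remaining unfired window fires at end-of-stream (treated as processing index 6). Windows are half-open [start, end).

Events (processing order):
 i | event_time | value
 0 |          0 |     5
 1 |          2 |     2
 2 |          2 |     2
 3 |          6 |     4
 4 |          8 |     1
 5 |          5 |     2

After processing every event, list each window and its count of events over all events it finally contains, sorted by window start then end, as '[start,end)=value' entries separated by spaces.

i=0 t=0 v=5: → [0,3); WM=−∞
i=1 t=2 v=2: → [0,5); WM=0
i=2 t=2 v=2: → [0,5); WM=0
i=3 t=6 v=4: → [6,9); WM=4
i=4 t=8 v=1: → [6,11); WM=4
i=5 t=5 v=2: → [5,11); WM=6

[0,5)=3 [5,11)=3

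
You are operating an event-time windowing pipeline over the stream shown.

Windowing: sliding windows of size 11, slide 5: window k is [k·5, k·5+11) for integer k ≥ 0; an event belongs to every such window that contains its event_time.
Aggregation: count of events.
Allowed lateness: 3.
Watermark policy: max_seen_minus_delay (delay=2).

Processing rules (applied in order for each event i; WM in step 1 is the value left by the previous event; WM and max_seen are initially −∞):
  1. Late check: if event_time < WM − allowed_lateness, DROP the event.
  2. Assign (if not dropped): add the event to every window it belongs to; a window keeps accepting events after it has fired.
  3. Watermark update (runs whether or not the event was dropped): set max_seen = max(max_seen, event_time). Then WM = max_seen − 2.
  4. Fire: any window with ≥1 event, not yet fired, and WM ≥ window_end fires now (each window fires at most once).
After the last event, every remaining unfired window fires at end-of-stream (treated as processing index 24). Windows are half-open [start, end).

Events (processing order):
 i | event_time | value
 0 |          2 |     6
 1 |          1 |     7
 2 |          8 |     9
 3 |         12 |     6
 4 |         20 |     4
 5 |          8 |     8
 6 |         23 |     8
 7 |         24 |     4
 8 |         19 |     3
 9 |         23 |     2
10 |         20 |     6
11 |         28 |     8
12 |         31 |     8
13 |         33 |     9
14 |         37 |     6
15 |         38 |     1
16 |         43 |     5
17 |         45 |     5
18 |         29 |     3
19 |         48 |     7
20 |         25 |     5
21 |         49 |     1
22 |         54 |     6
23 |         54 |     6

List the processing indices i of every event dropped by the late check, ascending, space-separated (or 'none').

5 18 20

i=0 t=2 v=6: → [0,11); WM=0
i=1 t=1 v=7: → [0,11); WM=0
i=2 t=8 v=9: → [5,16),[0,11); WM=6
i=3 t=12 v=6: → [10,21),[5,16); WM=10
i=4 t=20 v=4: → [20,31),[15,26),[10,21); WM=18; [0,11) fires=3 [5,16) fires=2
i=5 t=8 v=8: DROP (t<18-3); WM=18
i=6 t=23 v=8: → [20,31),[15,26); WM=21; [10,21) fires=2
i=7 t=24 v=4: → [20,31),[15,26); WM=22
i=8 t=19 v=3: → [15,26),[10,21); WM=22
i=9 t=23 v=2: → [20,31),[15,26); WM=22
i=10 t=20 v=6: → [20,31),[15,26),[10,21); WM=22
i=11 t=28 v=8: → [25,36),[20,31); WM=26; [15,26) fires=6
i=12 t=31 v=8: → [30,41),[25,36); WM=29
i=13 t=33 v=9: → [30,41),[25,36); WM=31; [20,31) fires=6
i=14 t=37 v=6: → [35,46),[30,41); WM=35
i=15 t=38 v=1: → [35,46),[30,41); WM=36; [25,36) fires=3
i=16 t=43 v=5: → [40,51),[35,46); WM=41; [30,41) fires=4
i=17 t=45 v=5: → [45,56),[40,51),[35,46); WM=43
i=18 t=29 v=3: DROP (t<43-3); WM=43
i=19 t=48 v=7: → [45,56),[40,51); WM=46; [35,46) fires=4
i=20 t=25 v=5: DROP (t<46-3); WM=46
i=21 t=49 v=1: → [45,56),[40,51); WM=47
i=22 t=54 v=6: → [50,61),[45,56); WM=52; [40,51) fires=4
i=23 t=54 v=6: → [50,61),[45,56); WM=52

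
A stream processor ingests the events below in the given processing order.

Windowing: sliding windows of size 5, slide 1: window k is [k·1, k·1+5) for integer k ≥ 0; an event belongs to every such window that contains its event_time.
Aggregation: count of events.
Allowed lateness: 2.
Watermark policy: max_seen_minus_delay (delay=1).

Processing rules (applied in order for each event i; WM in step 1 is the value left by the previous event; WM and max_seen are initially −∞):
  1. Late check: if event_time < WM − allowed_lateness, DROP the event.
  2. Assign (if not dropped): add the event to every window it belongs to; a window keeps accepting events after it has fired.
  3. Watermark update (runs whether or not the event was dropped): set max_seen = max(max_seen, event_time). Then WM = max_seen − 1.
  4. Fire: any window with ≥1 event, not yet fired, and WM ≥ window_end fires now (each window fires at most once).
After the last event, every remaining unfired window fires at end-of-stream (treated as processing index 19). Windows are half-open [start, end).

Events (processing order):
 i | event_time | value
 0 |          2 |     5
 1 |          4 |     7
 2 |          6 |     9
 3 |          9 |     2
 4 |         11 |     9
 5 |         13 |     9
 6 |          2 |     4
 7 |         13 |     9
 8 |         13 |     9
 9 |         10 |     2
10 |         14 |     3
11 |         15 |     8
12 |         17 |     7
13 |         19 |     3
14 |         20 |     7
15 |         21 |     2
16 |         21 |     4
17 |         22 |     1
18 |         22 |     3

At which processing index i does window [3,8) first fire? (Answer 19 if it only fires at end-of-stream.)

3

i=0 t=2 v=5: → [2,7),[1,6),[0,5); WM=1
i=1 t=4 v=7: → [4,9),[3,8),[2,7),[1,6),[0,5); WM=3
i=2 t=6 v=9: → [6,11),[5,10),[4,9),[3,8),[2,7); WM=5; [0,5) fires=2
i=3 t=9 v=2: → [9,14),[8,13),[7,12),[6,11),[5,10); WM=8; [1,6) fires=2 [2,7) fires=3 [3,8) fires=2
i=4 t=11 v=9: → [11,16),[10,15),[9,14),[8,13),[7,12); WM=10; [4,9) fires=2 [5,10) fires=2
i=5 t=13 v=9: → [13,18),[12,17),[11,16),[10,15),[9,14); WM=12; [6,11) fires=2 [7,12) fires=2
i=6 t=2 v=4: DROP (t<12-2); WM=12
i=7 t=13 v=9: → [13,18),[12,17),[11,16),[10,15),[9,14); WM=12
i=8 t=13 v=9: → [13,18),[12,17),[11,16),[10,15),[9,14); WM=12
i=9 t=10 v=2: → [10,15),[9,14),[8,13),[7,12),[6,11); WM=12
i=10 t=14 v=3: → [14,19),[13,18),[12,17),[11,16),[10,15); WM=13; [8,13) fires=3
i=11 t=15 v=8: → [15,20),[14,19),[13,18),[12,17),[11,16); WM=14; [9,14) fires=6
i=12 t=17 v=7: → [17,22),[16,21),[15,20),[14,19),[13,18); WM=16; [10,15) fires=6 [11,16) fires=6
i=13 t=19 v=3: → [19,24),[18,23),[17,22),[16,21),[15,20); WM=18; [12,17) fires=5 [13,18) fires=6
i=14 t=20 v=7: → [20,25),[19,24),[18,23),[17,22),[16,21); WM=19; [14,19) fires=3
i=15 t=21 v=2: → [21,26),[20,25),[19,24),[18,23),[17,22); WM=20; [15,20) fires=3
i=16 t=21 v=4: → [21,26),[20,25),[19,24),[18,23),[17,22); WM=20
i=17 t=22 v=1: → [22,27),[21,26),[20,25),[19,24),[18,23); WM=21; [16,21) fires=3
i=18 t=22 v=3: → [22,27),[21,26),[20,25),[19,24),[18,23); WM=21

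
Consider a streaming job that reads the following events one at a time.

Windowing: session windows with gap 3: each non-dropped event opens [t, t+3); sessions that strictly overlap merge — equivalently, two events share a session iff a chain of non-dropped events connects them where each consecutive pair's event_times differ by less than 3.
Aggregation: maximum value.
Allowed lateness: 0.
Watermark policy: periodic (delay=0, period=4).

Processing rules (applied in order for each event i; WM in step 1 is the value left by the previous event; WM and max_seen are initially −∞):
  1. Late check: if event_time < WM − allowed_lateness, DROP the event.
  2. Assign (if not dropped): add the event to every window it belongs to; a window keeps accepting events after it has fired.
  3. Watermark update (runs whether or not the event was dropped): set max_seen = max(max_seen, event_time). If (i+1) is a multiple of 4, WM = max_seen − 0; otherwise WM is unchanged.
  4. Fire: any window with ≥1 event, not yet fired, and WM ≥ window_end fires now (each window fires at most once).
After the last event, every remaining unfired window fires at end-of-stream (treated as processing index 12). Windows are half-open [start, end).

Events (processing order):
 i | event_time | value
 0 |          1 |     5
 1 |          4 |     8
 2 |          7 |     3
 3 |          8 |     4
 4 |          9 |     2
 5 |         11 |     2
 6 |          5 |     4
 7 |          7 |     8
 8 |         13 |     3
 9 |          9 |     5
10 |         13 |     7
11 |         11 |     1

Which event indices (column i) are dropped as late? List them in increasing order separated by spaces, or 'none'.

i=0 t=1 v=5: → [1,4); WM=−∞
i=1 t=4 v=8: → [4,7); WM=−∞
i=2 t=7 v=3: → [7,10); WM=−∞
i=3 t=8 v=4: → [7,11); WM=8
i=4 t=9 v=2: → [7,12); WM=8
i=5 t=11 v=2: → [7,14); WM=8
i=6 t=5 v=4: DROP (t<8-0); WM=8
i=7 t=7 v=8: DROP (t<8-0); WM=11
i=8 t=13 v=3: → [7,16); WM=11
i=9 t=9 v=5: DROP (t<11-0); WM=11
i=10 t=13 v=7: → [7,16); WM=11
i=11 t=11 v=1: → [7,16); WM=13

6 7 9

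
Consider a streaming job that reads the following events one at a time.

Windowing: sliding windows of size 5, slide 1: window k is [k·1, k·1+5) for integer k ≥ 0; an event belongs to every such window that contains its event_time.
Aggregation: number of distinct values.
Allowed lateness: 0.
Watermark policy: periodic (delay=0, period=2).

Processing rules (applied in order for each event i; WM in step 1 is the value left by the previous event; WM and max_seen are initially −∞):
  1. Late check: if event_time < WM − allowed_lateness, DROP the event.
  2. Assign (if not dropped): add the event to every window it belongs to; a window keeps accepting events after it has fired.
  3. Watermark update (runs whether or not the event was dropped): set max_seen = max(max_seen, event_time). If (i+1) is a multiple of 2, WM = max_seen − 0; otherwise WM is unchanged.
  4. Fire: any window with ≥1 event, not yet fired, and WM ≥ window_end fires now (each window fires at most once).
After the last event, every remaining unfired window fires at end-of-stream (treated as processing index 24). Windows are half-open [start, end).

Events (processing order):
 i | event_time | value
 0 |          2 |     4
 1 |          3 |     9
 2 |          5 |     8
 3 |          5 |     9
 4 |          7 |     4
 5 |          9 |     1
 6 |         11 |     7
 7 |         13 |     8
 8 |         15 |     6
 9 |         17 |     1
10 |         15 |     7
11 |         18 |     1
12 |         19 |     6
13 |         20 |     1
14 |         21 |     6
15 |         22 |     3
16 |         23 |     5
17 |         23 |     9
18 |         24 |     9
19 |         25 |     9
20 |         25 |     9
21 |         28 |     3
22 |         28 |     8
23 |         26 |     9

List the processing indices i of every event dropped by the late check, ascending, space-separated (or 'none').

10 23

i=0 t=2 v=4: → [2,7),[1,6),[0,5); WM=−∞
i=1 t=3 v=9: → [3,8),[2,7),[1,6),[0,5); WM=3
i=2 t=5 v=8: → [5,10),[4,9),[3,8),[2,7),[1,6); WM=3
i=3 t=5 v=9: → [5,10),[4,9),[3,8),[2,7),[1,6); WM=5; [0,5) fires=2
i=4 t=7 v=4: → [7,12),[6,11),[5,10),[4,9),[3,8); WM=5
i=5 t=9 v=1: → [9,14),[8,13),[7,12),[6,11),[5,10); WM=9; [1,6) fires=3 [2,7) fires=3 [3,8) fires=3 [4,9) fires=3
i=6 t=11 v=7: → [11,16),[10,15),[9,14),[8,13),[7,12); WM=9
i=7 t=13 v=8: → [13,18),[12,17),[11,16),[10,15),[9,14); WM=13; [5,10) fires=4 [6,11) fires=2 [7,12) fires=3 [8,13) fires=2
i=8 t=15 v=6: → [15,20),[14,19),[13,18),[12,17),[11,16); WM=13
i=9 t=17 v=1: → [17,22),[16,21),[15,20),[14,19),[13,18); WM=17; [9,14) fires=3 [10,15) fires=2 [11,16) fires=3 [12,17) fires=2
i=10 t=15 v=7: DROP (t<17-0); WM=17
i=11 t=18 v=1: → [18,23),[17,22),[16,21),[15,20),[14,19); WM=18; [13,18) fires=3
i=12 t=19 v=6: → [19,24),[18,23),[17,22),[16,21),[15,20); WM=18
i=13 t=20 v=1: → [20,25),[19,24),[18,23),[17,22),[16,21); WM=20; [14,19) fires=2 [15,20) fires=2
i=14 t=21 v=6: → [21,26),[20,25),[19,24),[18,23),[17,22); WM=20
i=15 t=22 v=3: → [22,27),[21,26),[20,25),[19,24),[18,23); WM=22; [16,21) fires=2 [17,22) fires=2
i=16 t=23 v=5: → [23,28),[22,27),[21,26),[20,25),[19,24); WM=22
i=17 t=23 v=9: → [23,28),[22,27),[21,26),[20,25),[19,24); WM=23; [18,23) fires=3
i=18 t=24 v=9: → [24,29),[23,28),[22,27),[21,26),[20,25); WM=23
i=19 t=25 v=9: → [25,30),[24,29),[23,28),[22,27),[21,26); WM=25; [19,24) fires=5 [20,25) fires=5
i=20 t=25 v=9: → [25,30),[24,29),[23,28),[22,27),[21,26); WM=25
i=21 t=28 v=3: → [28,33),[27,32),[26,31),[25,30),[24,29); WM=28; [21,26) fires=4 [22,27) fires=3 [23,28) fires=2
i=22 t=28 v=8: → [28,33),[27,32),[26,31),[25,30),[24,29); WM=28
i=23 t=26 v=9: DROP (t<28-0); WM=28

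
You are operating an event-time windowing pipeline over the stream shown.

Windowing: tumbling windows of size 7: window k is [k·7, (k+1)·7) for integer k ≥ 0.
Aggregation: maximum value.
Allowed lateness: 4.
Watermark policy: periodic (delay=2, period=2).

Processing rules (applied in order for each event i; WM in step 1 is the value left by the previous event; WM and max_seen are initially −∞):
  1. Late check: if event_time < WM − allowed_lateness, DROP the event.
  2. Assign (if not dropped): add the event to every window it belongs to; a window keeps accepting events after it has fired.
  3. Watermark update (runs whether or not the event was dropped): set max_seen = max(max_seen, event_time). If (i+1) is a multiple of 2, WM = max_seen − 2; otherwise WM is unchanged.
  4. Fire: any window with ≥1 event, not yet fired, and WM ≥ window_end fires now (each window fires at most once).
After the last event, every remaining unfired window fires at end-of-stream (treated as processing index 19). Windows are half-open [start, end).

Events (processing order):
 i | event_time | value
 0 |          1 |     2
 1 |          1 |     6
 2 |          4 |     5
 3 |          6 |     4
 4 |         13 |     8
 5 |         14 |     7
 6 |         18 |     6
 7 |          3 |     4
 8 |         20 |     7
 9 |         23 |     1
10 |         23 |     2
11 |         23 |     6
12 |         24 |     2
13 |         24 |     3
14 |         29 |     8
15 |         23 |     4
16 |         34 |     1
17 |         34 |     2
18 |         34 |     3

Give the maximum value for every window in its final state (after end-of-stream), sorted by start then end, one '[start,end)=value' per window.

i=0 t=1 v=2: → [0,7); WM=−∞
i=1 t=1 v=6: → [0,7); WM=-1
i=2 t=4 v=5: → [0,7); WM=-1
i=3 t=6 v=4: → [0,7); WM=4
i=4 t=13 v=8: → [7,14); WM=4
i=5 t=14 v=7: → [14,21); WM=12; [0,7) fires=6
i=6 t=18 v=6: → [14,21); WM=12
i=7 t=3 v=4: DROP (t<12-4); WM=16; [7,14) fires=8
i=8 t=20 v=7: → [14,21); WM=16
i=9 t=23 v=1: → [21,28); WM=21; [14,21) fires=7
i=10 t=23 v=2: → [21,28); WM=21
i=11 t=23 v=6: → [21,28); WM=21
i=12 t=24 v=2: → [21,28); WM=21
i=13 t=24 v=3: → [21,28); WM=22
i=14 t=29 v=8: → [28,35); WM=22
i=15 t=23 v=4: → [21,28); WM=27
i=16 t=34 v=1: → [28,35); WM=27
i=17 t=34 v=2: → [28,35); WM=32; [21,28) fires=6
i=18 t=34 v=3: → [28,35); WM=32

[0,7)=6 [7,14)=8 [14,21)=7 [21,28)=6 [28,35)=8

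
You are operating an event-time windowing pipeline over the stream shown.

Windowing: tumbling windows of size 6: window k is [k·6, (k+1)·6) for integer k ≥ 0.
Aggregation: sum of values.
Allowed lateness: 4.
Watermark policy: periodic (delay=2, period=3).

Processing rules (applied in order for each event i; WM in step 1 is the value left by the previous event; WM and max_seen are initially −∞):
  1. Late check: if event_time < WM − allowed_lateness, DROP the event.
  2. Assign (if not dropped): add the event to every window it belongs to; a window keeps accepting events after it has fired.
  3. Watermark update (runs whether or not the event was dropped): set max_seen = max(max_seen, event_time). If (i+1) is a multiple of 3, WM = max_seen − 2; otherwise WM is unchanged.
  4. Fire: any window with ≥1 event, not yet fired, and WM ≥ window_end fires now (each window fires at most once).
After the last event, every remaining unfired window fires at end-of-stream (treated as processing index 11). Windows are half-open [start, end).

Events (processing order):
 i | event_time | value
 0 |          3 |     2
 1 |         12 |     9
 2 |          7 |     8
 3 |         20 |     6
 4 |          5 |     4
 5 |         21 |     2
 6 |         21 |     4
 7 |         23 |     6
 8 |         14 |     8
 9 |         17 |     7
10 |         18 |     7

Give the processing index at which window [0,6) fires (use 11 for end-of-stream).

i=0 t=3 v=2: → [0,6); WM=−∞
i=1 t=12 v=9: → [12,18); WM=−∞
i=2 t=7 v=8: → [6,12); WM=10; [0,6) fires=2
i=3 t=20 v=6: → [18,24); WM=10
i=4 t=5 v=4: DROP (t<10-4); WM=10
i=5 t=21 v=2: → [18,24); WM=19; [6,12) fires=8 [12,18) fires=9
i=6 t=21 v=4: → [18,24); WM=19
i=7 t=23 v=6: → [18,24); WM=19
i=8 t=14 v=8: DROP (t<19-4); WM=21
i=9 t=17 v=7: → [12,18); WM=21
i=10 t=18 v=7: → [18,24); WM=21

2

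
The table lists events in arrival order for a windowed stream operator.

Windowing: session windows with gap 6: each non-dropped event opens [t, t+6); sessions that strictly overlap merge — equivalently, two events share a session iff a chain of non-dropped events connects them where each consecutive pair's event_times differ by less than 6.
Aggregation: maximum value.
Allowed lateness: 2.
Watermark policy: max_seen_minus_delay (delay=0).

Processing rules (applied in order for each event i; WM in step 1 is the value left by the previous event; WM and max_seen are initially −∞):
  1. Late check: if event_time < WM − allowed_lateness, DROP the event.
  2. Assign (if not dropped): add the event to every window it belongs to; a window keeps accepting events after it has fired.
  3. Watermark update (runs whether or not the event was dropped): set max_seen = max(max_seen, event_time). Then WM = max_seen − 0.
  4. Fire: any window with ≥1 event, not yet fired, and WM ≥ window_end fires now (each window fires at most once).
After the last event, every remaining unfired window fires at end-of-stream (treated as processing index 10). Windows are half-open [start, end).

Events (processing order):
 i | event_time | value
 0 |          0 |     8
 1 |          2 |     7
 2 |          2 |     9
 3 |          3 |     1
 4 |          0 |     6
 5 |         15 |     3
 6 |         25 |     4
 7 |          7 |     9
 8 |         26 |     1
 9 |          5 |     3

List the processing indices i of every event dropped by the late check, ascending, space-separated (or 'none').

4 7 9

i=0 t=0 v=8: → [0,6); WM=0
i=1 t=2 v=7: → [0,8); WM=2
i=2 t=2 v=9: → [0,8); WM=2
i=3 t=3 v=1: → [0,9); WM=3
i=4 t=0 v=6: DROP (t<3-2); WM=3
i=5 t=15 v=3: → [15,21); WM=15
i=6 t=25 v=4: → [25,31); WM=25
i=7 t=7 v=9: DROP (t<25-2); WM=25
i=8 t=26 v=1: → [25,32); WM=26
i=9 t=5 v=3: DROP (t<26-2); WM=26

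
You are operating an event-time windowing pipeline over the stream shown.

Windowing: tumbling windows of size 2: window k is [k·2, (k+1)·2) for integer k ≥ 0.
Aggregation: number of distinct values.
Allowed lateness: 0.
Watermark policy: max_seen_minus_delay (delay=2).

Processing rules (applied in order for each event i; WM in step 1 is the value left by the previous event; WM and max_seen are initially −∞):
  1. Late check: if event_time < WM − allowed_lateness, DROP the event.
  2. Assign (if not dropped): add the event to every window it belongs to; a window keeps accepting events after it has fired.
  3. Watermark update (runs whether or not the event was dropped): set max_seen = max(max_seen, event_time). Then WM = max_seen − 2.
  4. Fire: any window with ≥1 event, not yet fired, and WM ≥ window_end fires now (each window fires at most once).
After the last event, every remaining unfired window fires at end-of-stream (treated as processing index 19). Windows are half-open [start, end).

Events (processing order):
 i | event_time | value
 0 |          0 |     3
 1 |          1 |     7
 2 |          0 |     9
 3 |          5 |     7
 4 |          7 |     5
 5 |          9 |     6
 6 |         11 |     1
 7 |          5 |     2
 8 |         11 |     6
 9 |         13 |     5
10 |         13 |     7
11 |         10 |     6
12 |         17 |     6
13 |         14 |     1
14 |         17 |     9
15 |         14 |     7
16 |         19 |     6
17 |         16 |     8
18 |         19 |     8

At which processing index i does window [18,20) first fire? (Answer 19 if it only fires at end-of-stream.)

i=0 t=0 v=3: → [0,2); WM=-2
i=1 t=1 v=7: → [0,2); WM=-1
i=2 t=0 v=9: → [0,2); WM=-1
i=3 t=5 v=7: → [4,6); WM=3; [0,2) fires=3
i=4 t=7 v=5: → [6,8); WM=5
i=5 t=9 v=6: → [8,10); WM=7; [4,6) fires=1
i=6 t=11 v=1: → [10,12); WM=9; [6,8) fires=1
i=7 t=5 v=2: DROP (t<9-0); WM=9
i=8 t=11 v=6: → [10,12); WM=9
i=9 t=13 v=5: → [12,14); WM=11; [8,10) fires=1
i=10 t=13 v=7: → [12,14); WM=11
i=11 t=10 v=6: DROP (t<11-0); WM=11
i=12 t=17 v=6: → [16,18); WM=15; [10,12) fires=2 [12,14) fires=2
i=13 t=14 v=1: DROP (t<15-0); WM=15
i=14 t=17 v=9: → [16,18); WM=15
i=15 t=14 v=7: DROP (t<15-0); WM=15
i=16 t=19 v=6: → [18,20); WM=17
i=17 t=16 v=8: DROP (t<17-0); WM=17
i=18 t=19 v=8: → [18,20); WM=17

19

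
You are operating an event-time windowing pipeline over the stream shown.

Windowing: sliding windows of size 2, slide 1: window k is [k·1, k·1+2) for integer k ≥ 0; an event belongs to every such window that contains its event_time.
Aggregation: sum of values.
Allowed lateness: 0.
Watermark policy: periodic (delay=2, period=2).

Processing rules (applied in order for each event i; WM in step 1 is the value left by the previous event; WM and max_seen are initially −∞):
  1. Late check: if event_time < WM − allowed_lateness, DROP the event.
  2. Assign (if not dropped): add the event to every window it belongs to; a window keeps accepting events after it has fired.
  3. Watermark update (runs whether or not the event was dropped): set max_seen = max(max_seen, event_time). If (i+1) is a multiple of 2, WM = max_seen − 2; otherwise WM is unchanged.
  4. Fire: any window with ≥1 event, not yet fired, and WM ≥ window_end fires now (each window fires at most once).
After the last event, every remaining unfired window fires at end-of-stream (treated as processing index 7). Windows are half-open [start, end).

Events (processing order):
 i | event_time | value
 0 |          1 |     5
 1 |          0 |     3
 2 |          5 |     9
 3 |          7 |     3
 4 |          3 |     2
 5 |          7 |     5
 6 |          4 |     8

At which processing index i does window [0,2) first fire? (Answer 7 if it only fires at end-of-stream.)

i=0 t=1 v=5: → [1,3),[0,2); WM=−∞
i=1 t=0 v=3: → [0,2); WM=-1
i=2 t=5 v=9: → [5,7),[4,6); WM=-1
i=3 t=7 v=3: → [7,9),[6,8); WM=5; [0,2) fires=8 [1,3) fires=5
i=4 t=3 v=2: DROP (t<5-0); WM=5
i=5 t=7 v=5: → [7,9),[6,8); WM=5
i=6 t=4 v=8: DROP (t<5-0); WM=5

3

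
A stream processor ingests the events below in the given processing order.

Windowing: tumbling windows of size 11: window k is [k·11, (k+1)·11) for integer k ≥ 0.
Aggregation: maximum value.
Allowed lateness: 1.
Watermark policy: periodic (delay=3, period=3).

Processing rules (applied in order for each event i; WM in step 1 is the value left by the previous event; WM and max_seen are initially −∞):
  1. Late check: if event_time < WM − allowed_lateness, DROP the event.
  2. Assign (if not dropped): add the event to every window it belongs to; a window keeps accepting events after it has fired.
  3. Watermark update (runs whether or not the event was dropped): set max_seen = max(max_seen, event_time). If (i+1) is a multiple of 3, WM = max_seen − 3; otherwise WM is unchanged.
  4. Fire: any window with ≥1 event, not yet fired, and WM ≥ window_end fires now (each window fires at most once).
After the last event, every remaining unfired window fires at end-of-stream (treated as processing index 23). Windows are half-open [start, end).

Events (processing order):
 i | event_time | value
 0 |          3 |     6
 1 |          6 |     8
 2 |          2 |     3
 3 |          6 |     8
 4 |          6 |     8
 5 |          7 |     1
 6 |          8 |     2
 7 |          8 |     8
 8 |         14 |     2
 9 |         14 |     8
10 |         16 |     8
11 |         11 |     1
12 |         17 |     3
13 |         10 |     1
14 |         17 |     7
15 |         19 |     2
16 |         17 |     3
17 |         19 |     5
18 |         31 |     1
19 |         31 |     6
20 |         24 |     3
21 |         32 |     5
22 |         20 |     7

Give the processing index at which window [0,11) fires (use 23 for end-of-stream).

8

i=0 t=3 v=6: → [0,11); WM=−∞
i=1 t=6 v=8: → [0,11); WM=−∞
i=2 t=2 v=3: → [0,11); WM=3
i=3 t=6 v=8: → [0,11); WM=3
i=4 t=6 v=8: → [0,11); WM=3
i=5 t=7 v=1: → [0,11); WM=4
i=6 t=8 v=2: → [0,11); WM=4
i=7 t=8 v=8: → [0,11); WM=4
i=8 t=14 v=2: → [11,22); WM=11; [0,11) fires=8
i=9 t=14 v=8: → [11,22); WM=11
i=10 t=16 v=8: → [11,22); WM=11
i=11 t=11 v=1: → [11,22); WM=13
i=12 t=17 v=3: → [11,22); WM=13
i=13 t=10 v=1: DROP (t<13-1); WM=13
i=14 t=17 v=7: → [11,22); WM=14
i=15 t=19 v=2: → [11,22); WM=14
i=16 t=17 v=3: → [11,22); WM=14
i=17 t=19 v=5: → [11,22); WM=16
i=18 t=31 v=1: → [22,33); WM=16
i=19 t=31 v=6: → [22,33); WM=16
i=20 t=24 v=3: → [22,33); WM=28; [11,22) fires=8
i=21 t=32 v=5: → [22,33); WM=28
i=22 t=20 v=7: DROP (t<28-1); WM=28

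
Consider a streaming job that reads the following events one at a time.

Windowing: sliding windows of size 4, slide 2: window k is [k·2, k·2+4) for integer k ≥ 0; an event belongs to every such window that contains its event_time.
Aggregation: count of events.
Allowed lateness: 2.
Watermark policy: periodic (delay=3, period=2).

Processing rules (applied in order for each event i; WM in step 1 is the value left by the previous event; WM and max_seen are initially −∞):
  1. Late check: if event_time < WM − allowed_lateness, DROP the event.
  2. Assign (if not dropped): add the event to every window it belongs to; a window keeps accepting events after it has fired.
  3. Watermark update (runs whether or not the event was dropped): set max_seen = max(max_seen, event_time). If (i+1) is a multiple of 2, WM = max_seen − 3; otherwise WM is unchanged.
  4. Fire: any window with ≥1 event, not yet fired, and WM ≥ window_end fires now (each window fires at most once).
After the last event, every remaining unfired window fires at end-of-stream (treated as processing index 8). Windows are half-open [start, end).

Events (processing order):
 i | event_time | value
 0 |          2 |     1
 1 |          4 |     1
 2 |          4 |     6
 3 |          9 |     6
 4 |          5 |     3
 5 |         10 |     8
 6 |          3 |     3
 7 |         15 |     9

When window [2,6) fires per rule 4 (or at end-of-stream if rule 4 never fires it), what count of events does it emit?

i=0 t=2 v=1: → [2,6),[0,4); WM=−∞
i=1 t=4 v=1: → [4,8),[2,6); WM=1
i=2 t=4 v=6: → [4,8),[2,6); WM=1
i=3 t=9 v=6: → [8,12),[6,10); WM=6; [0,4) fires=1 [2,6) fires=3
i=4 t=5 v=3: → [4,8),[2,6); WM=6
i=5 t=10 v=8: → [10,14),[8,12); WM=7
i=6 t=3 v=3: DROP (t<7-2); WM=7
i=7 t=15 v=9: → [14,18),[12,16); WM=12; [4,8) fires=3 [6,10) fires=1 [8,12) fires=2

3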